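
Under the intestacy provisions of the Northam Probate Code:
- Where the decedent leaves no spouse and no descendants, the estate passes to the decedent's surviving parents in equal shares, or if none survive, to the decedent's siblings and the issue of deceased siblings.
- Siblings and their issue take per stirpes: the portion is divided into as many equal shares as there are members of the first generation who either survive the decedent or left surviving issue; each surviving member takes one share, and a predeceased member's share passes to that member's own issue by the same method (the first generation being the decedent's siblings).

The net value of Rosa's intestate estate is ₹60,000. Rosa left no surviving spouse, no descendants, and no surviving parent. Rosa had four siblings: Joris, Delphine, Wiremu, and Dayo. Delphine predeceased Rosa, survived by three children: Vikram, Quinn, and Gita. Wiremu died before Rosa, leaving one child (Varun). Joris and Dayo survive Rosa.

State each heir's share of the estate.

Joris: ₹15,000; Vikram: ₹5,000; Quinn: ₹5,000; Gita: ₹5,000; Varun: ₹15,000; Dayo: ₹15,000

The entire ₹60,000 passes to the siblings and their issue.
That amount (₹60,000) is divided into 4 shares of ₹15,000: Joris and Dayo each take ₹15,000; Delphine's ₹15,000 share passes to Delphine's issue; Wiremu's ₹15,000 share passes to Wiremu's issue.
Delphine's share (₹15,000) is divided into 3 shares of ₹5,000: Vikram, Quinn, and Gita each take ₹5,000.
Wiremu's share (₹15,000) passes entirely to Varun.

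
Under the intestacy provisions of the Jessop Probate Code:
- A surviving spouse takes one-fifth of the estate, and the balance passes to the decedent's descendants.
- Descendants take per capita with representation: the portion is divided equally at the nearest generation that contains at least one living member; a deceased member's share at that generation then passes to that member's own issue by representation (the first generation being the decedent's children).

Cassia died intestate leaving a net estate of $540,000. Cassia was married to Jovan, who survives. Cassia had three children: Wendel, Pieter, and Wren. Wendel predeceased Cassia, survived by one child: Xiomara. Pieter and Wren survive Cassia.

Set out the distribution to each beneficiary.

Jovan takes one-fifth of $540,000 = $108,000. The remaining $432,000 passes to the descendants.
The descendants' portion ($432,000) is divided into 3 shares of $144,000: Pieter and Wren each take $144,000; Wendel's $144,000 share passes to Wendel's issue.
Wendel's share ($144,000) passes entirely to Xiomara.

Jovan: $108,000; Xiomara: $144,000; Pieter: $144,000; Wren: $144,000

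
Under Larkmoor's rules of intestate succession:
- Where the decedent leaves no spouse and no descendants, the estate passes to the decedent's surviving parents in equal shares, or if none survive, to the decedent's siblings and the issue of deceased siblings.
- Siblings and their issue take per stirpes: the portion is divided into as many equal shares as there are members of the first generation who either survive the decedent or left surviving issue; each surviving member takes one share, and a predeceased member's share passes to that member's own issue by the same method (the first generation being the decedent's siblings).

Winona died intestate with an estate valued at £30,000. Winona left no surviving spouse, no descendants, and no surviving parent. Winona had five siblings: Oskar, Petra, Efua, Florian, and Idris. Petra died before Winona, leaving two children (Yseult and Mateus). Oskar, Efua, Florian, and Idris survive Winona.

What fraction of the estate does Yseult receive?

The entire £30,000 passes to the siblings and their issue.
That amount (£30,000) is divided into 5 shares of £6,000: Oskar, Efua, Florian, and Idris each take £6,000; Petra's £6,000 share passes to Petra's issue.
Petra's share (£6,000) is divided into 2 shares of £3,000: Yseult and Mateus each take £3,000.

Yseult receives 1/10 of the estate.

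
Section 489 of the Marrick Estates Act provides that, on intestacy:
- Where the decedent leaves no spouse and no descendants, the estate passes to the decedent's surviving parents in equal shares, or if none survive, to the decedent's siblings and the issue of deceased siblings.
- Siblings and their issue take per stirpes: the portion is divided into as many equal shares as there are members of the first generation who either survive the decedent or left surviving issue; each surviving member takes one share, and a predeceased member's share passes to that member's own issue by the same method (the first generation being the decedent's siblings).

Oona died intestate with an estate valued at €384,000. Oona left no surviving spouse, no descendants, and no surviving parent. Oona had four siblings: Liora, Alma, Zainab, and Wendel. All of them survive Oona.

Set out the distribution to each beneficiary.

The entire €384,000 passes to the siblings and their issue.
That amount (€384,000) is divided into 4 shares of €96,000: Liora, Alma, Zainab, and Wendel each take €96,000.

Liora: €96,000; Alma: €96,000; Zainab: €96,000; Wendel: €96,000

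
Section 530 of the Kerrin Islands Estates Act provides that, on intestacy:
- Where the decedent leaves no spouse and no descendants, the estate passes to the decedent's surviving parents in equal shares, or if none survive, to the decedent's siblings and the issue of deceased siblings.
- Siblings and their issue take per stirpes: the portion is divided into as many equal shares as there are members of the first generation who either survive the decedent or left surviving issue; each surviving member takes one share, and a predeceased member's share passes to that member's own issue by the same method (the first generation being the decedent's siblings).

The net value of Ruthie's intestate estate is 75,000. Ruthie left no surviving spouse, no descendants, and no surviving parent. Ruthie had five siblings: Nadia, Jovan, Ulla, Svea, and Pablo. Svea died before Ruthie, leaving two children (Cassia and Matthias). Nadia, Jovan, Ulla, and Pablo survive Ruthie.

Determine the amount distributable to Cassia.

The entire 75,000 passes to the siblings and their issue.
That amount (75,000) is divided into 5 shares of 15,000: Nadia, Jovan, Ulla, and Pablo each take 15,000; Svea's 15,000 share passes to Svea's issue.
Svea's share (15,000) is divided into 2 shares of 7,500: Cassia and Matthias each take 7,500.

Cassia receives 7,500.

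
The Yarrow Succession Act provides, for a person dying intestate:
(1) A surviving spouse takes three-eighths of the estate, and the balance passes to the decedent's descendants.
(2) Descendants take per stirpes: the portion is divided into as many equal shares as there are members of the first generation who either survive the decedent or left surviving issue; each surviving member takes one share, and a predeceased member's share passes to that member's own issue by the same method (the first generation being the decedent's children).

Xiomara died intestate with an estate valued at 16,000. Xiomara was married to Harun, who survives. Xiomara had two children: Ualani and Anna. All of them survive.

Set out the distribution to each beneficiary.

Harun: 6,000; Ualani: 5,000; Anna: 5,000

Harun takes three-eighths of 16,000 = 6,000. The remaining 10,000 passes to the descendants.
The descendants' portion (10,000) is divided into 2 shares of 5,000: Ualani and Anna each take 5,000.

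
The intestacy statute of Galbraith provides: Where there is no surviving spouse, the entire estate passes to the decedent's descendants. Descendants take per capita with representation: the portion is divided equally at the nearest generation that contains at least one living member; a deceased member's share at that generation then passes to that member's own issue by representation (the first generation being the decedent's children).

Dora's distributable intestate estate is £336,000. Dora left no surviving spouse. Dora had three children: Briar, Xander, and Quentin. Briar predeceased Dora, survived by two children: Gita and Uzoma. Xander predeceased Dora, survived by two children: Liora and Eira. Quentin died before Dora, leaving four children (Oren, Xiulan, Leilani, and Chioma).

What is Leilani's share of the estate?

The entire £336,000 passes to the descendants.
No child survives, so the initial division is made at the grandchildren's generation.
That amount (£336,000) is divided into 8 shares of £42,000: Gita, Uzoma, Liora, Eira, Oren, Xiulan, Leilani, and Chioma each take £42,000.

Leilani receives £42,000.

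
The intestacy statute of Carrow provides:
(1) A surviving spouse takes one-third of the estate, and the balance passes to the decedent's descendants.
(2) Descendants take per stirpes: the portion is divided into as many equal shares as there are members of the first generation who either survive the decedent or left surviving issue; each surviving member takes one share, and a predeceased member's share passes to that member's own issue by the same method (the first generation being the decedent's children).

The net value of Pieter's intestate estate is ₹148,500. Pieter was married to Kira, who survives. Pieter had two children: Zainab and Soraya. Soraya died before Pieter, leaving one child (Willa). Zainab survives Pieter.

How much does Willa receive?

Willa receives ₹49,500.

Kira takes one-third of ₹148,500 = ₹49,500. The remaining ₹99,000 passes to the descendants.
The descendants' portion (₹99,000) is divided into 2 shares of ₹49,500: Zainab takes ₹49,500; Soraya's ₹49,500 share passes to Soraya's issue.
Soraya's share (₹49,500) passes entirely to Willa.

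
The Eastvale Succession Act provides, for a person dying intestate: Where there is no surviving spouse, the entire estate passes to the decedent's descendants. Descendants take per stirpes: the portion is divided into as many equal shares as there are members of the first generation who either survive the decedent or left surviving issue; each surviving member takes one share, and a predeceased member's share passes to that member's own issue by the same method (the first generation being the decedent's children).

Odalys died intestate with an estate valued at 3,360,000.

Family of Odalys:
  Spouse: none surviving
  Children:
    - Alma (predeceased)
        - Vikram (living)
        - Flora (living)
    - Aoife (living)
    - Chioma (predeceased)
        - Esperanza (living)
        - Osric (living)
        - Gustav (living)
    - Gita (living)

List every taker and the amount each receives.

Vikram: 420,000; Flora: 420,000; Aoife: 840,000; Esperanza: 280,000; Osric: 280,000; Gustav: 280,000; Gita: 840,000

The entire 3,360,000 passes to the descendants.
That amount (3,360,000) is divided into 4 shares of 840,000: Aoife and Gita each take 840,000; Alma's 840,000 share passes to Alma's issue; Chioma's 840,000 share passes to Chioma's issue.
Alma's share (840,000) is divided into 2 shares of 420,000: Vikram and Flora each take 420,000.
Chioma's share (840,000) is divided into 3 shares of 280,000: Esperanza, Osric, and Gustav each take 280,000.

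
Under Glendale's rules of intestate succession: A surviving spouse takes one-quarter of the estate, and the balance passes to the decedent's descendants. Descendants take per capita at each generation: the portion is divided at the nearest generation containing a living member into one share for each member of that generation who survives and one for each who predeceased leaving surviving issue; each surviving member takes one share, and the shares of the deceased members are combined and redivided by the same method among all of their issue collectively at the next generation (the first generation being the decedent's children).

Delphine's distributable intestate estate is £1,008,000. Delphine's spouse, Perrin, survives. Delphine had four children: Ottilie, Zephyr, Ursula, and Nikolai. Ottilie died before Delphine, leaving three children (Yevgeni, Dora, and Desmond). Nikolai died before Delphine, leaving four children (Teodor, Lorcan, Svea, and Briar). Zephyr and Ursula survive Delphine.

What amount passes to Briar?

Perrin takes one-quarter of £1,008,000 = £252,000. The remaining £756,000 passes to the descendants.
The descendants' portion (£756,000) is divided at the children's generation into 4 shares of £189,000. Zephyr and Ursula each take £189,000. The 2 shares of the deceased (Ottilie and Nikolai) are combined into a pool of £378,000.
That pool (£378,000) is divided at the grandchildren's generation equally among Yevgeni, Dora, Desmond, Teodor, Lorcan, Svea, and Briar: £54,000 each.

Briar receives £54,000.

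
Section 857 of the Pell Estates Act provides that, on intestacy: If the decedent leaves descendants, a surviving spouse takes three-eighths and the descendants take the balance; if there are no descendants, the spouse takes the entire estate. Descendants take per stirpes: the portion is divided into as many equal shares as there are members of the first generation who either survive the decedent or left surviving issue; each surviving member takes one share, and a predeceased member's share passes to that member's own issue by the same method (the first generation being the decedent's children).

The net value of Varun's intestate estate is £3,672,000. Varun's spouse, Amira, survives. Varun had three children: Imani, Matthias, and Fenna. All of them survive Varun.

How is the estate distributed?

Amira: £1,377,000; Imani: £765,000; Matthias: £765,000; Fenna: £765,000

Amira takes three-eighths of £3,672,000 = £1,377,000. The remaining £2,295,000 passes to the descendants.
The descendants' portion (£2,295,000) is divided into 3 shares of £765,000: Imani, Matthias, and Fenna each take £765,000.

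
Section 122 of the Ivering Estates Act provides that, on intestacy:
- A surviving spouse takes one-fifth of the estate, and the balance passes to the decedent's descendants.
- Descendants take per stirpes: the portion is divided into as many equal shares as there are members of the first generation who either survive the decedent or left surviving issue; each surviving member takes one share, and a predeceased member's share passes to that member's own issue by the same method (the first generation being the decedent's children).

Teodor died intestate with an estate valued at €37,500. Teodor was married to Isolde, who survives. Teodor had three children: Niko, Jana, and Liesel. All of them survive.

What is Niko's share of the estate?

Niko receives €10,000.

Isolde takes one-fifth of €37,500 = €7,500. The remaining €30,000 passes to the descendants.
The descendants' portion (€30,000) is divided into 3 shares of €10,000: Niko, Jana, and Liesel each take €10,000.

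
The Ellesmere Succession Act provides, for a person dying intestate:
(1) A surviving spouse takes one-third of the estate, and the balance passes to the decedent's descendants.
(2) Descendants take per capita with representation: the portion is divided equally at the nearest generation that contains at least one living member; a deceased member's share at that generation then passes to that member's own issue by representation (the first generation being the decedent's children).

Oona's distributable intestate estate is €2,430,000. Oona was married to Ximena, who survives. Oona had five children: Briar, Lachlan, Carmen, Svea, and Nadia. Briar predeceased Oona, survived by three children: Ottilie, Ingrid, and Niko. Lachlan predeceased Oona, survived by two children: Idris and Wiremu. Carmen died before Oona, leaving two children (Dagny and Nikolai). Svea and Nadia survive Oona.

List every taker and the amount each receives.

Ximena: €810,000; Ottilie: €108,000; Ingrid: €108,000; Niko: €108,000; Idris: €162,000; Wiremu: €162,000; Dagny: €162,000; Nikolai: €162,000; Svea: €324,000; Nadia: €324,000

Ximena takes one-third of €2,430,000 = €810,000. The remaining €1,620,000 passes to the descendants.
The descendants' portion (€1,620,000) is divided into 5 shares of €324,000: Svea and Nadia each take €324,000; Briar's €324,000 share passes to Briar's issue; Lachlan's €324,000 share passes to Lachlan's issue; Carmen's €324,000 share passes to Carmen's issue.
Briar's share (€324,000) is divided into 3 shares of €108,000: Ottilie, Ingrid, and Niko each take €108,000.
Lachlan's share (€324,000) is divided into 2 shares of €162,000: Idris and Wiremu each take €162,000.
Carmen's share (€324,000) is divided into 2 shares of €162,000: Dagny and Nikolai each take €162,000.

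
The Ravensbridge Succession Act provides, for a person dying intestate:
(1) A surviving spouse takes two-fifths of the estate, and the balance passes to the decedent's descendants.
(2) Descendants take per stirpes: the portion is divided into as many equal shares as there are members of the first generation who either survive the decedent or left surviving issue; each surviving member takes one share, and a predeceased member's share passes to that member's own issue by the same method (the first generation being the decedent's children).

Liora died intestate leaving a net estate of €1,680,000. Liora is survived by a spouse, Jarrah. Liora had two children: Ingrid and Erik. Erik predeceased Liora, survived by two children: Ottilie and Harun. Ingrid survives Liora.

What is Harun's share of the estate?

Harun receives €252,000.

Jarrah takes two-fifths of €1,680,000 = €672,000. The remaining €1,008,000 passes to the descendants.
The descendants' portion (€1,008,000) is divided into 2 shares of €504,000: Ingrid takes €504,000; Erik's €504,000 share passes to Erik's issue.
Erik's share (€504,000) is divided into 2 shares of €252,000: Ottilie and Harun each take €252,000.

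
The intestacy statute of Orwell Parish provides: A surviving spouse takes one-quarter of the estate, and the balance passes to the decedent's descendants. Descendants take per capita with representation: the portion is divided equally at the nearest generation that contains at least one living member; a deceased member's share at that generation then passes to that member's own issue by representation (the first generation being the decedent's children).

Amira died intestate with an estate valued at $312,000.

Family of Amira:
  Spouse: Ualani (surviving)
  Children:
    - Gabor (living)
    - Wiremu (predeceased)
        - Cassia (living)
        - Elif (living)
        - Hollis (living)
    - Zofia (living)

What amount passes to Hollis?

Ualani takes one-quarter of $312,000 = $78,000. The remaining $234,000 passes to the descendants.
The descendants' portion ($234,000) is divided into 3 shares of $78,000: Gabor and Zofia each take $78,000; Wiremu's $78,000 share passes to Wiremu's issue.
Wiremu's share ($78,000) is divided into 3 shares of $26,000: Cassia, Elif, and Hollis each take $26,000.

Hollis receives $26,000.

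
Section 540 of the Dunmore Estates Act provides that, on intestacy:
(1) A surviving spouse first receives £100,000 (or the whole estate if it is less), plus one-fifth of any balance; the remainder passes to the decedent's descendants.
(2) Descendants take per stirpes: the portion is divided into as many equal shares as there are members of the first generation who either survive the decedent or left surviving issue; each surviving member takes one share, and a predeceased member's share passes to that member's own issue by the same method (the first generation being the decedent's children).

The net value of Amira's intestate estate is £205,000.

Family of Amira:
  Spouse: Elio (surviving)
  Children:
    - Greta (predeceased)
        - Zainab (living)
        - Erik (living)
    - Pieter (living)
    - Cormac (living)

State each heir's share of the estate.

Elio: £121,000; Zainab: £14,000; Erik: £14,000; Pieter: £28,000; Cormac: £28,000

Elio first takes £100,000, leaving a balance of £105,000. Elio then takes one-fifth of the balance (£21,000), for a total of £121,000. The remaining £84,000 passes to the descendants.
The descendants' portion (£84,000) is divided into 3 shares of £28,000: Pieter and Cormac each take £28,000; Greta's £28,000 share passes to Greta's issue.
Greta's share (£28,000) is divided into 2 shares of £14,000: Zainab and Erik each take £14,000.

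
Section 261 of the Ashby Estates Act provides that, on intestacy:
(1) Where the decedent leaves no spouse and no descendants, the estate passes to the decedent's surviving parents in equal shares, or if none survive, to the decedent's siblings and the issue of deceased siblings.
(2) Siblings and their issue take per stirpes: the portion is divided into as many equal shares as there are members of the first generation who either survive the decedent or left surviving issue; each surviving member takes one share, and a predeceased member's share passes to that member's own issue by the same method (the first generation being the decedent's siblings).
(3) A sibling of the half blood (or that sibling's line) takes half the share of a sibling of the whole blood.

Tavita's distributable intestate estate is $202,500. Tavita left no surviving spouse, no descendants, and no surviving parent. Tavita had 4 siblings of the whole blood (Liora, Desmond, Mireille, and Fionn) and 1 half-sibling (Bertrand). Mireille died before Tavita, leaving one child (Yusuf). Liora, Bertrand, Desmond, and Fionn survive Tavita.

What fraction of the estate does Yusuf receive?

The entire $202,500 passes to the siblings and their issue.
Counting each half-blood sibling's line as half a unit, there are 9/2 units in $202,500, so one unit is $45,000. Whole-blood lines (Liora, Desmond, Mireille, and Fionn) take $45,000 each; half-blood lines (Bertrand) take $22,500 each.
Mireille's share ($45,000) passes entirely to Yusuf.

Yusuf receives 2/9 of the estate.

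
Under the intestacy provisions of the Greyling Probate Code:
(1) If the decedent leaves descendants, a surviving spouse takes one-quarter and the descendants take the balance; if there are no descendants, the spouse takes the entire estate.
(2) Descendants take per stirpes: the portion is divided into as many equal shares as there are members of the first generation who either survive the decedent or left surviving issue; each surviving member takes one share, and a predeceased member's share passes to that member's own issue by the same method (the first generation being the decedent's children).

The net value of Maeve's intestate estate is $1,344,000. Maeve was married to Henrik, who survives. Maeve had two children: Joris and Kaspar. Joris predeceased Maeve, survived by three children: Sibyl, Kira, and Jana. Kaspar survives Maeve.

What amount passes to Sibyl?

Henrik takes one-quarter of $1,344,000 = $336,000. The remaining $1,008,000 passes to the descendants.
The descendants' portion ($1,008,000) is divided into 2 shares of $504,000: Kaspar takes $504,000; Joris's $504,000 share passes to Joris's issue.
Joris's share ($504,000) is divided into 3 shares of $168,000: Sibyl, Kira, and Jana each take $168,000.

Sibyl receives $168,000.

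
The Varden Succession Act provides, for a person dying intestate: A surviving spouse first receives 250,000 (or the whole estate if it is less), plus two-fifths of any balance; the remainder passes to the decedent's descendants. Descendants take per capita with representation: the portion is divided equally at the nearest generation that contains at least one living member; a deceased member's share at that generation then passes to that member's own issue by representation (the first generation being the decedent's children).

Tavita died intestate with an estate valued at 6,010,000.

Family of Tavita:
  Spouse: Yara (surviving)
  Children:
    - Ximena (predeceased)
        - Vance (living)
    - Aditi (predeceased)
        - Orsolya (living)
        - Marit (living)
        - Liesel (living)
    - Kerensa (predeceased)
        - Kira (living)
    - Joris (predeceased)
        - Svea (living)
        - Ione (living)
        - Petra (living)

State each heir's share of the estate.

Yara first takes 250,000, leaving a balance of 5,760,000. Yara then takes two-fifths of the balance (2,304,000), for a total of 2,554,000. The remaining 3,456,000 passes to the descendants.
No child survives, so the initial division is made at the grandchildren's generation.
The descendants' portion (3,456,000) is divided into 8 shares of 432,000: Vance, Orsolya, Marit, Liesel, Kira, Svea, Ione, and Petra each take 432,000.

Yara: 2,554,000; Vance: 432,000; Orsolya: 432,000; Marit: 432,000; Liesel: 432,000; Kira: 432,000; Svea: 432,000; Ione: 432,000; Petra: 432,000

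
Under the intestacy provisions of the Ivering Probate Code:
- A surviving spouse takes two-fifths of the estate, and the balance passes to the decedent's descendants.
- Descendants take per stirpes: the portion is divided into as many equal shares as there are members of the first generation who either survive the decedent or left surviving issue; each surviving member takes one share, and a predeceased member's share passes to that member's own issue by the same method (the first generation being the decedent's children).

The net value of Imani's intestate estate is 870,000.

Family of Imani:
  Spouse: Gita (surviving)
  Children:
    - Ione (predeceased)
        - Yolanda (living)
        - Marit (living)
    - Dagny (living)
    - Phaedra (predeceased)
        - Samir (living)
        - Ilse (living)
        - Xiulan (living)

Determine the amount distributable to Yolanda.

Yolanda receives 87,000.

Gita takes two-fifths of 870,000 = 348,000. The remaining 522,000 passes to the descendants.
The descendants' portion (522,000) is divided into 3 shares of 174,000: Dagny takes 174,000; Ione's 174,000 share passes to Ione's issue; Phaedra's 174,000 share passes to Phaedra's issue.
Ione's share (174,000) is divided into 2 shares of 87,000: Yolanda and Marit each take 87,000.
Phaedra's share (174,000) is divided into 3 shares of 58,000: Samir, Ilse, and Xiulan each take 58,000.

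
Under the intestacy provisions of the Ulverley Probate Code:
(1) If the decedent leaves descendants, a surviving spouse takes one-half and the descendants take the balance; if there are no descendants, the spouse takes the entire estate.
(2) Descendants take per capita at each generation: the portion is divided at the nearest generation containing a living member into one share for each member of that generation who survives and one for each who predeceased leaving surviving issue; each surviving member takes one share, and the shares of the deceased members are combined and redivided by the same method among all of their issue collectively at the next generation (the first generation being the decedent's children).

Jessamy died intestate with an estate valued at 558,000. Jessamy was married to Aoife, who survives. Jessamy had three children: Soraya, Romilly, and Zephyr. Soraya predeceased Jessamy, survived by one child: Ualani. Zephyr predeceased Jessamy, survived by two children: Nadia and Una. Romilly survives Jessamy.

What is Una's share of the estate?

Aoife takes one-half of 558,000 = 279,000. The remaining 279,000 passes to the descendants.
The descendants' portion (279,000) is divided at the children's generation into 3 shares of 93,000. Romilly takes 93,000. The 2 shares of the deceased (Soraya and Zephyr) are combined into a pool of 186,000.
That pool (186,000) is divided at the grandchildren's generation equally among Ualani, Nadia, and Una: 62,000 each.

Una receives 62,000.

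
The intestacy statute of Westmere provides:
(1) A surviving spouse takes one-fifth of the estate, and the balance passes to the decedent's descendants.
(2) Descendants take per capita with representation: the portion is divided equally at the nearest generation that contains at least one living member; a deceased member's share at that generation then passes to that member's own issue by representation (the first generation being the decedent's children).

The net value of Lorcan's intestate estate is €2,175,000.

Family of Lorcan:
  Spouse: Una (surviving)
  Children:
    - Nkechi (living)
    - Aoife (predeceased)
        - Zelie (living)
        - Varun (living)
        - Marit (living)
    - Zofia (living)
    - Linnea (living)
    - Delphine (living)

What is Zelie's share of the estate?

Zelie receives €116,000.

Una takes one-fifth of €2,175,000 = €435,000. The remaining €1,740,000 passes to the descendants.
The descendants' portion (€1,740,000) is divided into 5 shares of €348,000: Nkechi, Zofia, Linnea, and Delphine each take €348,000; Aoife's €348,000 share passes to Aoife's issue.
Aoife's share (€348,000) is divided into 3 shares of €116,000: Zelie, Varun, and Marit each take €116,000.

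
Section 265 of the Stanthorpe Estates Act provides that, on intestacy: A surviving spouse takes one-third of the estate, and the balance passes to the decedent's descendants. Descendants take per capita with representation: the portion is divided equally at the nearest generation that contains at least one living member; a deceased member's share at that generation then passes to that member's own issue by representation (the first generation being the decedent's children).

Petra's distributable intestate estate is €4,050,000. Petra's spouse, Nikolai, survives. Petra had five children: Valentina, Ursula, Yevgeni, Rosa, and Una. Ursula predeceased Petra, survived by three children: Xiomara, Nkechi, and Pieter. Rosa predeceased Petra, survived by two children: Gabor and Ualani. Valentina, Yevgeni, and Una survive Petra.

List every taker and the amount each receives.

Nikolai: €1,350,000; Valentina: €540,000; Xiomara: €180,000; Nkechi: €180,000; Pieter: €180,000; Yevgeni: €540,000; Gabor: €270,000; Ualani: €270,000; Una: €540,000

Nikolai takes one-third of €4,050,000 = €1,350,000. The remaining €2,700,000 passes to the descendants.
The descendants' portion (€2,700,000) is divided into 5 shares of €540,000: Valentina, Yevgeni, and Una each take €540,000; Ursula's €540,000 share passes to Ursula's issue; Rosa's €540,000 share passes to Rosa's issue.
Ursula's share (€540,000) is divided into 3 shares of €180,000: Xiomara, Nkechi, and Pieter each take €180,000.
Rosa's share (€540,000) is divided into 2 shares of €270,000: Gabor and Ualani each take €270,000.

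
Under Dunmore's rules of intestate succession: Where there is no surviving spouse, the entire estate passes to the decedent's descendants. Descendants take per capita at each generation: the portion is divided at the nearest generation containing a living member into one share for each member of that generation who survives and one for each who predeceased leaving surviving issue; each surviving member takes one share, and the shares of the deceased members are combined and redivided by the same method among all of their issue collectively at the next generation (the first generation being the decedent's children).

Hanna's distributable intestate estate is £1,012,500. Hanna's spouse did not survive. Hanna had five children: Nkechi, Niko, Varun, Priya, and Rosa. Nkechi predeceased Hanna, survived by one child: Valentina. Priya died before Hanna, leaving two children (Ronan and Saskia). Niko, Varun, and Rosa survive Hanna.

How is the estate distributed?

The entire £1,012,500 passes to the descendants.
That amount (£1,012,500) is divided at the children's generation into 5 shares of £202,500. Niko, Varun, and Rosa each take £202,500. The 2 shares of the deceased (Nkechi and Priya) are combined into a pool of £405,000.
That pool (£405,000) is divided at the grandchildren's generation equally among Valentina, Ronan, and Saskia: £135,000 each.

Valentina: £135,000; Niko: £202,500; Varun: £202,500; Ronan: £135,000; Saskia: £135,000; Rosa: £202,500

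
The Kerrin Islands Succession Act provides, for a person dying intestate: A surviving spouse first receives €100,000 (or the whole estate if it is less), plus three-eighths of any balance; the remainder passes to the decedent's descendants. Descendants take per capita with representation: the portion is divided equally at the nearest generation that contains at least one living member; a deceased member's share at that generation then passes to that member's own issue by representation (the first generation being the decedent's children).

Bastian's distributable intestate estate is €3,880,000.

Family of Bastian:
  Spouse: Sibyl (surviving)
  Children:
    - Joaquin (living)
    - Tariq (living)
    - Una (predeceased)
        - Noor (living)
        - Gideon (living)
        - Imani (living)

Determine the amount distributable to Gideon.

Gideon receives €262,500.

Sibyl first takes €100,000, leaving a balance of €3,780,000. Sibyl then takes three-eighths of the balance (€1,417,500), for a total of €1,517,500. The remaining €2,362,500 passes to the descendants.
The descendants' portion (€2,362,500) is divided into 3 shares of €787,500: Joaquin and Tariq each take €787,500; Una's €787,500 share passes to Una's issue.
Una's share (€787,500) is divided into 3 shares of €262,500: Noor, Gideon, and Imani each take €262,500.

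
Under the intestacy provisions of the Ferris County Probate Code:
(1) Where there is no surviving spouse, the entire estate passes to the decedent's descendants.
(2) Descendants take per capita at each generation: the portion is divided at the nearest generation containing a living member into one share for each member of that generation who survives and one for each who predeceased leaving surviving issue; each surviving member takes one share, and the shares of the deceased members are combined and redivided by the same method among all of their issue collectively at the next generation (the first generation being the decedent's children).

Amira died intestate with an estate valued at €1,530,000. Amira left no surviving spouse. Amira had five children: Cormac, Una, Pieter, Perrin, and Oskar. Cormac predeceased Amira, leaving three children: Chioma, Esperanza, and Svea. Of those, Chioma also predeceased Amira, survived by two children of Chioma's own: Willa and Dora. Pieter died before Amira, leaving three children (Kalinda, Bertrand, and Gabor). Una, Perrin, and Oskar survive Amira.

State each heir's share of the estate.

Willa: €51,000; Dora: €51,000; Esperanza: €102,000; Svea: €102,000; Una: €306,000; Kalinda: €102,000; Bertrand: €102,000; Gabor: €102,000; Perrin: €306,000; Oskar: €306,000

The entire €1,530,000 passes to the descendants.
That amount (€1,530,000) is divided at the children's generation into 5 shares of €306,000. Una, Perrin, and Oskar each take €306,000. The 2 shares of the deceased (Cormac and Pieter) are combined into a pool of €612,000.
That pool (€612,000) is divided at the grandchildren's generation into 6 shares of €102,000. Esperanza, Svea, Kalinda, Bertrand, and Gabor each take €102,000. The remaining share for the deceased Chioma (€102,000) is carried to the next generation.
That pool (€102,000) is divided at the great-grandchildren's generation equally among Willa and Dora: €51,000 each.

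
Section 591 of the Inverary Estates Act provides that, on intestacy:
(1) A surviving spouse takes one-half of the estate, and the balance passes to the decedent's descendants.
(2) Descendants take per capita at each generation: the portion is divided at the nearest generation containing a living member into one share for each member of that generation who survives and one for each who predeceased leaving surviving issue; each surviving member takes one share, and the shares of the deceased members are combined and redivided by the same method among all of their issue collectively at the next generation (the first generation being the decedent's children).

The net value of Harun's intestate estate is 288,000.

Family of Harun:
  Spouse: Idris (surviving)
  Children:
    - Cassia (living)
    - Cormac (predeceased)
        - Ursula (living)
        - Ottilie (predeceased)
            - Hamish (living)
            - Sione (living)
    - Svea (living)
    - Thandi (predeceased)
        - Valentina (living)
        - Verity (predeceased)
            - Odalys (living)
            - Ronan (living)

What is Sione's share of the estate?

Idris takes one-half of 288,000 = 144,000. The remaining 144,000 passes to the descendants.
The descendants' portion (144,000) is divided at the children's generation into 4 shares of 36,000. Cassia and Svea each take 36,000. The 2 shares of the deceased (Cormac and Thandi) are combined into a pool of 72,000.
That pool (72,000) is divided at the grandchildren's generation into 4 shares of 18,000. Ursula and Valentina each take 18,000. The 2 shares of the deceased (Ottilie and Verity) are combined into a pool of 36,000.
That pool (36,000) is divided at the great-grandchildren's generation equally among Hamish, Sione, Odalys, and Ronan: 9,000 each.

Sione receives 9,000.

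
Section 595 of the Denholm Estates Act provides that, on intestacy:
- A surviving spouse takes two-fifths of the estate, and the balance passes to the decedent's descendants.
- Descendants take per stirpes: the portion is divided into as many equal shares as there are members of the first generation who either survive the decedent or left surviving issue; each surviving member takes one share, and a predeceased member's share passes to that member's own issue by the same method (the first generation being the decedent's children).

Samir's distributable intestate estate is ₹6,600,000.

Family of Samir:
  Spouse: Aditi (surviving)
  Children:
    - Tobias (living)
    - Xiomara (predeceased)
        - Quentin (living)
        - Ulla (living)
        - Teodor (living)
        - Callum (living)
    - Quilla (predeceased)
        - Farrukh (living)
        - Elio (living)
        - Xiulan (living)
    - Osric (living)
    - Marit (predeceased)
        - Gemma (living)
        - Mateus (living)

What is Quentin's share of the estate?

Quentin receives ₹198,000.

Aditi takes two-fifths of ₹6,600,000 = ₹2,640,000. The remaining ₹3,960,000 passes to the descendants.
The descendants' portion (₹3,960,000) is divided into 5 shares of ₹792,000: Tobias and Osric each take ₹792,000; Xiomara's ₹792,000 share passes to Xiomara's issue; Quilla's ₹792,000 share passes to Quilla's issue; Marit's ₹792,000 share passes to Marit's issue.
Xiomara's share (₹792,000) is divided into 4 shares of ₹198,000: Quentin, Ulla, Teodor, and Callum each take ₹198,000.
Quilla's share (₹792,000) is divided into 3 shares of ₹264,000: Farrukh, Elio, and Xiulan each take ₹264,000.
Marit's share (₹792,000) is divided into 2 shares of ₹396,000: Gemma and Mateus each take ₹396,000.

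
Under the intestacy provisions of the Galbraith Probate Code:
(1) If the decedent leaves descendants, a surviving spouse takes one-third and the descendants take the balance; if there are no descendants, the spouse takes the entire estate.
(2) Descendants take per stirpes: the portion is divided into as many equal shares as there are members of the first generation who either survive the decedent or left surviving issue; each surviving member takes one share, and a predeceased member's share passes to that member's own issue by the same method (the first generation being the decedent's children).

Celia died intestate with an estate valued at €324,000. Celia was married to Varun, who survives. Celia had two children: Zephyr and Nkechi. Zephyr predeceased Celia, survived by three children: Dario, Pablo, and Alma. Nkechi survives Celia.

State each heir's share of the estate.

Varun takes one-third of €324,000 = €108,000. The remaining €216,000 passes to the descendants.
The descendants' portion (€216,000) is divided into 2 shares of €108,000: Nkechi takes €108,000; Zephyr's €108,000 share passes to Zephyr's issue.
Zephyr's share (€108,000) is divided into 3 shares of €36,000: Dario, Pablo, and Alma each take €36,000.

Varun: €108,000; Dario: €36,000; Pablo: €36,000; Alma: €36,000; Nkechi: €108,000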